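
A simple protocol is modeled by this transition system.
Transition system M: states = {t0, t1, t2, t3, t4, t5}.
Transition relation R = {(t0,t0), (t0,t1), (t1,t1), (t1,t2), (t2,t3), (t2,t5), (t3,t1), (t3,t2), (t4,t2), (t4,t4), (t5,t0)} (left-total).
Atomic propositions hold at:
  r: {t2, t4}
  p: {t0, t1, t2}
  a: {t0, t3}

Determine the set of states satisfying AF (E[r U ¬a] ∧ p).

{t1, t2, t3}

Sat(¬a) = {t1, t2, t4, t5}
E[r U ¬a]: least fixpoint, start Z0 = Sat(¬a) = {t1, t2, t4, t5}, add states in Sat(r) with some successor in Z. Already a fixed point.
Sat(E[r U ¬a]) = {t1, t2, t4, t5}
Sat(E[r U ¬a] ∧ p) = {t1, t2}
AF (E[r U ¬a] ∧ p): least fixpoint, start Z0 = {t1, t2}, add states with every successor in Z. Z1 = {t1, t2, t3}; fixed.
Sat(AF (E[r U ¬a] ∧ p)) = {t1, t2, t3}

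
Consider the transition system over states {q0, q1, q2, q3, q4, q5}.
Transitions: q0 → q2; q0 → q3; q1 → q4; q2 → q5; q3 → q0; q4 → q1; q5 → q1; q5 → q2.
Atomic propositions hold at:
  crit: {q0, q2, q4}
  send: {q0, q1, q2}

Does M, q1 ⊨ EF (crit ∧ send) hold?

Sat(crit ∧ send) = {q0, q2}
EF (crit ∧ send): least fixpoint, start Z0 = {q0, q2}, add states with some successor in Z. Z1 = {q0, q2, q3, q5}; fixed.
Sat(EF (crit ∧ send)) = {q0, q2, q3, q5}
q1 ∉ Sat(EF (crit ∧ send)) = {q0, q2, q3, q5}, so the formula does not hold at q1.

No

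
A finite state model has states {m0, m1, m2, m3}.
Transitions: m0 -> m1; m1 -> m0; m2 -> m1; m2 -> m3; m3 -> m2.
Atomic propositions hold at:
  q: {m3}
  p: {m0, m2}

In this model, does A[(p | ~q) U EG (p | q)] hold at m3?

Sat(~q) = {m0, m1, m2}
Sat(p | ~q) = {m0, m1, m2}
Sat(p | q) = {m0, m2, m3}
EG (p | q): greatest fixpoint, start Z0 = {m0, m2, m3}, keep only states in Sat with some successor in Z. Z1 = {m2, m3}; fixed.
Sat(EG (p | q)) = {m2, m3}
A[(p | ~q) U EG (p | q)]: least fixpoint, start Z0 = Sat(EG (p | q)) = {m2, m3}, add states in Sat(p | ~q) with every successor in Z. Already a fixed point.
Sat(A[(p | ~q) U EG (p | q)]) = {m2, m3}
m3 ∈ Sat(A[(p | ~q) U EG (p | q)]) = {m2, m3}, so the formula holds at m3.

Yes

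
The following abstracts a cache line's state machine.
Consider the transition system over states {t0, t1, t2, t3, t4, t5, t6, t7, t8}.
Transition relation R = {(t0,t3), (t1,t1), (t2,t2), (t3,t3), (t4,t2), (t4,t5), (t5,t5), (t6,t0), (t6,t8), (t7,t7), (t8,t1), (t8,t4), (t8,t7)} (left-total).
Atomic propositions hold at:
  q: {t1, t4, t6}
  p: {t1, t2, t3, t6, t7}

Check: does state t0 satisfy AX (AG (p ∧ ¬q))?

Yes

Sat(¬q) = {t0, t2, t3, t5, t7, t8}
Sat(p ∧ ¬q) = {t2, t3, t7}
AG (p ∧ ¬q): greatest fixpoint, start Z0 = {t2, t3, t7}, keep only states in Sat with every successor in Z. Already a fixed point.
Sat(AG (p ∧ ¬q)) = {t2, t3, t7}
Sat(AX (AG (p ∧ ¬q))) = {s : every successor in {t2, t3, t7}} = {t0, t2, t3, t7}
t0 ∈ Sat(AX (AG (p ∧ ¬q))) = {t0, t2, t3, t7}, so the formula holds at t0.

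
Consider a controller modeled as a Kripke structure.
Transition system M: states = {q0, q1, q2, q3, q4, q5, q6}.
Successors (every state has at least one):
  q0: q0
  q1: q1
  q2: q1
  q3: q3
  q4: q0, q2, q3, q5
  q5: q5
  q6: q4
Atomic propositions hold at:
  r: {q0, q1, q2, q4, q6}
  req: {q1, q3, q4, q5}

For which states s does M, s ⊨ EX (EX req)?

{q1, q2, q3, q4, q5, q6}

Sat(EX req) = {s : some successor in {q1, q3, q4, q5}} = {q1, q2, q3, q4, q5, q6}
Sat(EX (EX req)) = {s : some successor in {q1, q2, q3, q4, q5, q6}} = {q1, q2, q3, q4, q5, q6}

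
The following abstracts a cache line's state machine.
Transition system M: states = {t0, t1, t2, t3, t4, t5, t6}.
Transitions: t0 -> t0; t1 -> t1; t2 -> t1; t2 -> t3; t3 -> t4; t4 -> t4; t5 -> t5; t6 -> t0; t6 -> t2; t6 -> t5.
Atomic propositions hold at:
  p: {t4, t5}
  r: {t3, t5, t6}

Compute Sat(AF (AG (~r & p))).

{t3, t4}

Sat(~r) = {t0, t1, t2, t4}
Sat(~r & p) = {t4}
AG (~r & p): greatest fixpoint, start Z0 = {t4}, keep only states in Sat with every successor in Z. Already a fixed point.
Sat(AG (~r & p)) = {t4}
AF (AG (~r & p)): least fixpoint, start Z0 = {t4}, add states with every successor in Z. Z1 = {t3, t4}; fixed.
Sat(AF (AG (~r & p))) = {t3, t4}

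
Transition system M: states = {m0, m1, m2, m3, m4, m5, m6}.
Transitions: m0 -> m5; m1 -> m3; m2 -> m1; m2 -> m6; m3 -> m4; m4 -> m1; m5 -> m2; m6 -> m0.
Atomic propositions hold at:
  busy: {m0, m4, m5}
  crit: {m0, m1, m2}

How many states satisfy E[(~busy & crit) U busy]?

3

Sat(~busy) = {m1, m2, m3, m6}
Sat(~busy & crit) = {m1, m2}
E[(~busy & crit) U busy]: least fixpoint, start Z0 = Sat(busy) = {m0, m4, m5}, add states in Sat(~busy & crit) with some successor in Z. Already a fixed point.
Sat(E[(~busy & crit) U busy]) = {m0, m4, m5}
|Sat(E[(~busy & crit) U busy])| = |{m0, m4, m5}| = 3.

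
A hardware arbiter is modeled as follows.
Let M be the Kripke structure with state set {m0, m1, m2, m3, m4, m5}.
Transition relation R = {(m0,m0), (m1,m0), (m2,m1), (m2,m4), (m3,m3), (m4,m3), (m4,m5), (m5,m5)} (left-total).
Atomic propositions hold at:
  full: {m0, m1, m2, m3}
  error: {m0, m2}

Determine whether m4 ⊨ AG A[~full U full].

No

Sat(~full) = {m4, m5}
A[~full U full]: least fixpoint, start Z0 = Sat(full) = {m0, m1, m2, m3}, add states in Sat(~full) with every successor in Z. Already a fixed point.
Sat(A[~full U full]) = {m0, m1, m2, m3}
AG A[~full U full]: greatest fixpoint, start Z0 = {m0, m1, m2, m3}, keep only states in Sat with every successor in Z. Z1 = {m0, m1, m3}; fixed.
Sat(AG A[~full U full]) = {m0, m1, m3}
m4 ∉ Sat(AG A[~full U full]) = {m0, m1, m3}, so the formula does not hold at m4.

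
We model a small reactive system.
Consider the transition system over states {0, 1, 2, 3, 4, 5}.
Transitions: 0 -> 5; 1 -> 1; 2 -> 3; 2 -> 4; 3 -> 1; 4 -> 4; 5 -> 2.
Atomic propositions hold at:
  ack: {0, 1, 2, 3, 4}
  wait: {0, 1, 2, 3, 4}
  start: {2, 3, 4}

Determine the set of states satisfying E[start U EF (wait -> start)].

{0, 2, 3, 4, 5}

Sat(wait -> start) = {2, 3, 4, 5}
EF (wait -> start): least fixpoint, start Z0 = {2, 3, 4, 5}, add states with some successor in Z. Z1 = {0, 2, 3, 4, 5}; fixed.
Sat(EF (wait -> start)) = {0, 2, 3, 4, 5}
E[start U EF (wait -> start)]: least fixpoint, start Z0 = Sat(EF (wait -> start)) = {0, 2, 3, 4, 5}, add states in Sat(start) with some successor in Z. Already a fixed point.
Sat(E[start U EF (wait -> start)]) = {0, 2, 3, 4, 5}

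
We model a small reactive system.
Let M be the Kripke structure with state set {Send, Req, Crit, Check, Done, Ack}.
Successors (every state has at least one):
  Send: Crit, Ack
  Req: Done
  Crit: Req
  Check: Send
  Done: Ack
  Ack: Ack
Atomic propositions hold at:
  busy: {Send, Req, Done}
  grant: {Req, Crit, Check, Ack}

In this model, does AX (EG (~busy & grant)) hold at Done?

Sat(~busy) = {Crit, Check, Ack}
Sat(~busy & grant) = {Crit, Check, Ack}
EG (~busy & grant): greatest fixpoint, start Z0 = {Crit, Check, Ack}, keep only states in Sat with some successor in Z. Z1 = {Ack}; fixed.
Sat(EG (~busy & grant)) = {Ack}
Sat(AX (EG (~busy & grant))) = {s : every successor in {Ack}} = {Done, Ack}
Done ∈ Sat(AX (EG (~busy & grant))) = {Done, Ack}, so the formula holds at Done.

Yes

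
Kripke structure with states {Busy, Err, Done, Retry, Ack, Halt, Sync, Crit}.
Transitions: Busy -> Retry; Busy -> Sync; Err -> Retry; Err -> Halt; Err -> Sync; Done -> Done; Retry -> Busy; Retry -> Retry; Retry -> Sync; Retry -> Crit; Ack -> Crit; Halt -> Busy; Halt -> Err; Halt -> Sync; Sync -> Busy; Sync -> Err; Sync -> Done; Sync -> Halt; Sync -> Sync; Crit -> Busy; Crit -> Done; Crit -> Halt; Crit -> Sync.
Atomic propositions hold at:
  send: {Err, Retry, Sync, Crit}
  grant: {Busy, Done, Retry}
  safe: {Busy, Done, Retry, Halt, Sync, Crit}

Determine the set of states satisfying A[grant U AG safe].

{Done}

AG safe: greatest fixpoint, start Z0 = {Busy, Done, Retry, Halt, Sync, Crit}, keep only states in Sat with every successor in Z. Z1 = {Busy, Done, Retry, Crit}; Z2 = {Done}; fixed.
Sat(AG safe) = {Done}
A[grant U AG safe]: least fixpoint, start Z0 = Sat(AG safe) = {Done}, add states in Sat(grant) with every successor in Z. Already a fixed point.
Sat(A[grant U AG safe]) = {Done}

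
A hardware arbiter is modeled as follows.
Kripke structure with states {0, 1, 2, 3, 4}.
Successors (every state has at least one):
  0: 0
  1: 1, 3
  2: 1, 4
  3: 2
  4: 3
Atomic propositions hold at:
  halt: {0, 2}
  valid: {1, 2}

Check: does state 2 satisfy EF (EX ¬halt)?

Sat(¬halt) = {1, 3, 4}
Sat(EX ¬halt) = {s : some successor in {1, 3, 4}} = {1, 2, 4}
EF (EX ¬halt): least fixpoint, start Z0 = {1, 2, 4}, add states with some successor in Z. Z1 = {1, 2, 3, 4}; fixed.
Sat(EF (EX ¬halt)) = {1, 2, 3, 4}
2 ∈ Sat(EF (EX ¬halt)) = {1, 2, 3, 4}, so the formula holds at 2.

Yes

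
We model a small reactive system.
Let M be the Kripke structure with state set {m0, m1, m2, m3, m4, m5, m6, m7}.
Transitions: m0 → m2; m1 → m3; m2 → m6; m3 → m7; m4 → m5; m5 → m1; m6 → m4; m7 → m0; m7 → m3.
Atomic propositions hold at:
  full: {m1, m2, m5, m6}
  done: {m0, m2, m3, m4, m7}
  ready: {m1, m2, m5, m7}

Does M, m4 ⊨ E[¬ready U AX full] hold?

Sat(¬ready) = {m0, m3, m4, m6}
Sat(AX full) = {s : every successor in {m1, m2, m5, m6}} = {m0, m2, m4, m5}
E[¬ready U AX full]: least fixpoint, start Z0 = Sat(AX full) = {m0, m2, m4, m5}, add states in Sat(¬ready) with some successor in Z. Z1 = {m0, m2, m4, m5, m6}; fixed.
Sat(E[¬ready U AX full]) = {m0, m2, m4, m5, m6}
m4 ∈ Sat(E[¬ready U AX full]) = {m0, m2, m4, m5, m6}, so the formula holds at m4.

Yes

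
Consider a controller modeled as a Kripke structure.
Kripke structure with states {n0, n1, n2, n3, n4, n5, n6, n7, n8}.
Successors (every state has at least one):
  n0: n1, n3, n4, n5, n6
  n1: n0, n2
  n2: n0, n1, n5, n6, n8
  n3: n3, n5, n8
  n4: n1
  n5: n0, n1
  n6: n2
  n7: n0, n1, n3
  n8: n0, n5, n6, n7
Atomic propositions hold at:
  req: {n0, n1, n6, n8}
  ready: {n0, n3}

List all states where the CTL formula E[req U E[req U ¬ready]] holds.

{n0, n1, n2, n4, n5, n6, n7, n8}

Sat(¬ready) = {n1, n2, n4, n5, n6, n7, n8}
E[req U ¬ready]: least fixpoint, start Z0 = Sat(¬ready) = {n1, n2, n4, n5, n6, n7, n8}, add states in Sat(req) with some successor in Z. Z1 = {n0, n1, n2, n4, n5, n6, n7, n8}; fixed.
Sat(E[req U ¬ready]) = {n0, n1, n2, n4, n5, n6, n7, n8}
E[req U E[req U ¬ready]]: least fixpoint, start Z0 = Sat(E[req U ¬ready]) = {n0, n1, n2, n4, n5, n6, n7, n8}, add states in Sat(req) with some successor in Z. Already a fixed point.
Sat(E[req U E[req U ¬ready]]) = {n0, n1, n2, n4, n5, n6, n7, n8}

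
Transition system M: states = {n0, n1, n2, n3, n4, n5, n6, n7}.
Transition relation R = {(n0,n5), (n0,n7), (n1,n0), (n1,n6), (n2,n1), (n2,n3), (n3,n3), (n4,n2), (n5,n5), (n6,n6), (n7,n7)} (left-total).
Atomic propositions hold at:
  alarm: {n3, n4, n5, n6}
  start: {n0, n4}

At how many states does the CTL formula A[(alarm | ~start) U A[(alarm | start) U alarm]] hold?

4

Sat(~start) = {n1, n2, n3, n5, n6, n7}
Sat(alarm | ~start) = {n1, n2, n3, n4, n5, n6, n7}
Sat(alarm | start) = {n0, n3, n4, n5, n6}
A[(alarm | start) U alarm]: least fixpoint, start Z0 = Sat(alarm) = {n3, n4, n5, n6}, add states in Sat(alarm | start) with every successor in Z. Already a fixed point.
Sat(A[(alarm | start) U alarm]) = {n3, n4, n5, n6}
A[(alarm | ~start) U A[(alarm | start) U alarm]]: least fixpoint, start Z0 = Sat(A[(alarm | start) U alarm]) = {n3, n4, n5, n6}, add states in Sat(alarm | ~start) with every successor in Z. Already a fixed point.
Sat(A[(alarm | ~start) U A[(alarm | start) U alarm]]) = {n3, n4, n5, n6}
|Sat(A[(alarm | ~start) U A[(alarm | start) U alarm]])| = |{n3, n4, n5, n6}| = 4.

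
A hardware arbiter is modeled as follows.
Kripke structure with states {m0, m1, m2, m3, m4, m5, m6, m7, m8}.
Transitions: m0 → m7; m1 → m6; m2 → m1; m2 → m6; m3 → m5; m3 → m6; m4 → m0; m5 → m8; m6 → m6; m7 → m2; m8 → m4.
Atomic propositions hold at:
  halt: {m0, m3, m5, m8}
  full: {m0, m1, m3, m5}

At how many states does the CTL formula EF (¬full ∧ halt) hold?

3

Sat(¬full) = {m2, m4, m6, m7, m8}
Sat(¬full ∧ halt) = {m8}
EF (¬full ∧ halt): least fixpoint, start Z0 = {m8}, add states with some successor in Z. Z1 = {m5, m8}; Z2 = {m3, m5, m8}; fixed.
Sat(EF (¬full ∧ halt)) = {m3, m5, m8}
|Sat(EF (¬full ∧ halt))| = |{m3, m5, m8}| = 3.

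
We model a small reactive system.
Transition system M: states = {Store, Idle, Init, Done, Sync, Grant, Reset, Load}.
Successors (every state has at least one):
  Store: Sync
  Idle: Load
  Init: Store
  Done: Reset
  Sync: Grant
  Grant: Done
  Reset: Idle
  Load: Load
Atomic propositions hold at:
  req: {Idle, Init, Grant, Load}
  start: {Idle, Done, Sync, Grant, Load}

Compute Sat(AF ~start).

{Store, Init, Done, Sync, Grant, Reset}

Sat(~start) = {Store, Init, Reset}
AF ~start: least fixpoint, start Z0 = {Store, Init, Reset}, add states with every successor in Z. Z1 = {Store, Init, Done, Reset}; Z2 = {Store, Init, Done, Grant, Reset}; Z3 = {Store, Init, Done, Sync, Grant, Reset}; fixed.
Sat(AF ~start) = {Store, Init, Done, Sync, Grant, Reset}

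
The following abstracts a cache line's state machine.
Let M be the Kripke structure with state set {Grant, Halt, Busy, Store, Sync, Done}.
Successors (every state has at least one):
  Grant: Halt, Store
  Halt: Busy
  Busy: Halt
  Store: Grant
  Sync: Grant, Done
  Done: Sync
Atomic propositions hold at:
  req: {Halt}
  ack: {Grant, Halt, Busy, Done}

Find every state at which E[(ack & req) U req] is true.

{Halt}

Sat(ack & req) = {Halt}
E[(ack & req) U req]: least fixpoint, start Z0 = Sat(req) = {Halt}, add states in Sat(ack & req) with some successor in Z. Already a fixed point.
Sat(E[(ack & req) U req]) = {Halt}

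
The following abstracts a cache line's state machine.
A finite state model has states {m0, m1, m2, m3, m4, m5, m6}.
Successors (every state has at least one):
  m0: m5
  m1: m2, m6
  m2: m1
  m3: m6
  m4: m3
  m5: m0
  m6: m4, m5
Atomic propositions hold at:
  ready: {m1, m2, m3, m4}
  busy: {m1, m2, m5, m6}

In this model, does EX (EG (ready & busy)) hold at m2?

Sat(ready & busy) = {m1, m2}
EG (ready & busy): greatest fixpoint, start Z0 = {m1, m2}, keep only states in Sat with some successor in Z. Already a fixed point.
Sat(EG (ready & busy)) = {m1, m2}
Sat(EX (EG (ready & busy))) = {s : some successor in {m1, m2}} = {m1, m2}
m2 ∈ Sat(EX (EG (ready & busy))) = {m1, m2}, so the formula holds at m2.

Yes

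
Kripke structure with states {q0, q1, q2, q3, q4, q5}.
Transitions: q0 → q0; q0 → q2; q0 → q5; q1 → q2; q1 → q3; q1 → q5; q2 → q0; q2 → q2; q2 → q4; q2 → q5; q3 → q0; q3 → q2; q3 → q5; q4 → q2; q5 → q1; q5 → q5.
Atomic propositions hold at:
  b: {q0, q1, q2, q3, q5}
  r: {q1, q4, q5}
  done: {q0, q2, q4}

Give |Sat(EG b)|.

5

EG b: greatest fixpoint, start Z0 = {q0, q1, q2, q3, q5}, keep only states in Sat with some successor in Z. Already a fixed point.
Sat(EG b) = {q0, q1, q2, q3, q5}
|Sat(EG b)| = |{q0, q1, q2, q3, q5}| = 5.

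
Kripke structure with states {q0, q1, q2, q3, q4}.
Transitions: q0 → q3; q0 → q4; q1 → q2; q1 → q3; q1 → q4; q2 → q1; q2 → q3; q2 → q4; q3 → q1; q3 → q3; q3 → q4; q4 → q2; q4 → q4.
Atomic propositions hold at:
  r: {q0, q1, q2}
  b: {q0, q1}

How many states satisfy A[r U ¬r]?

Sat(¬r) = {q3, q4}
A[r U ¬r]: least fixpoint, start Z0 = Sat(¬r) = {q3, q4}, add states in Sat(r) with every successor in Z. Z1 = {q0, q3, q4}; fixed.
Sat(A[r U ¬r]) = {q0, q3, q4}
|Sat(A[r U ¬r])| = |{q0, q3, q4}| = 3.

3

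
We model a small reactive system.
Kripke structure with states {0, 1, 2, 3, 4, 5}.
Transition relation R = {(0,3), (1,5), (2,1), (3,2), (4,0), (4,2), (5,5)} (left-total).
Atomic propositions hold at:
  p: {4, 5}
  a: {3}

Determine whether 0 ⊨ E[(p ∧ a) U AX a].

Sat(p ∧ a) = ∅
Sat(AX a) = {s : every successor in {3}} = {0}
E[(p ∧ a) U AX a]: least fixpoint, start Z0 = Sat(AX a) = {0}, add states in Sat(p ∧ a) with some successor in Z. Already a fixed point.
Sat(E[(p ∧ a) U AX a]) = {0}
0 ∈ Sat(E[(p ∧ a) U AX a]) = {0}, so the formula holds at 0.

Yes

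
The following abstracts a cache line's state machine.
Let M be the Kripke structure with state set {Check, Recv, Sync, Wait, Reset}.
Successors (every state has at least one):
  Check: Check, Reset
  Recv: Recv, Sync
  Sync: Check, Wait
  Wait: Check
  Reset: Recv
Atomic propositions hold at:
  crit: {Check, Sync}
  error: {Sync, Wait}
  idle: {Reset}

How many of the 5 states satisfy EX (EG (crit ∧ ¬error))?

3

Sat(¬error) = {Check, Recv, Reset}
Sat(crit ∧ ¬error) = {Check}
EG (crit ∧ ¬error): greatest fixpoint, start Z0 = {Check}, keep only states in Sat with some successor in Z. Already a fixed point.
Sat(EG (crit ∧ ¬error)) = {Check}
Sat(EX (EG (crit ∧ ¬error))) = {s : some successor in {Check}} = {Check, Sync, Wait}
|Sat(EX (EG (crit ∧ ¬error)))| = |{Check, Sync, Wait}| = 3.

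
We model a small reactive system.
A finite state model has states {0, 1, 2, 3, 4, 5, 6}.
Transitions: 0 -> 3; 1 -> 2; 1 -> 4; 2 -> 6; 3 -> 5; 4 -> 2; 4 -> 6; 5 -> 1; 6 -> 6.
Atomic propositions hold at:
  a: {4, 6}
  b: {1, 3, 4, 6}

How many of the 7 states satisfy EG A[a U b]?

3

A[a U b]: least fixpoint, start Z0 = Sat(b) = {1, 3, 4, 6}, add states in Sat(a) with every successor in Z. Already a fixed point.
Sat(A[a U b]) = {1, 3, 4, 6}
EG A[a U b]: greatest fixpoint, start Z0 = {1, 3, 4, 6}, keep only states in Sat with some successor in Z. Z1 = {1, 4, 6}; fixed.
Sat(EG A[a U b]) = {1, 4, 6}
|Sat(EG A[a U b])| = |{1, 4, 6}| = 3.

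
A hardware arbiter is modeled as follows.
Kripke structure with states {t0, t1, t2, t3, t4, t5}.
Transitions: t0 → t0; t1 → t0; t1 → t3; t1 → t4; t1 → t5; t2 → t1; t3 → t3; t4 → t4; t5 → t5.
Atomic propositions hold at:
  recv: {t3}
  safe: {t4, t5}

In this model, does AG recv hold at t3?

AG recv: greatest fixpoint, start Z0 = {t3}, keep only states in Sat with every successor in Z. Already a fixed point.
Sat(AG recv) = {t3}
t3 ∈ Sat(AG recv) = {t3}, so the formula holds at t3.

Yes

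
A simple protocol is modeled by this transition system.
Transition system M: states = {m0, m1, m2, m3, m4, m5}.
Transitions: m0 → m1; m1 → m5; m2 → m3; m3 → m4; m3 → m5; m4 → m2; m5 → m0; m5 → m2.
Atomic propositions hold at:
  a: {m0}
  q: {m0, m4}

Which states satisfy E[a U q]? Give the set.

E[a U q]: least fixpoint, start Z0 = Sat(q) = {m0, m4}, add states in Sat(a) with some successor in Z. Already a fixed point.
Sat(E[a U q]) = {m0, m4}

{m0, m4}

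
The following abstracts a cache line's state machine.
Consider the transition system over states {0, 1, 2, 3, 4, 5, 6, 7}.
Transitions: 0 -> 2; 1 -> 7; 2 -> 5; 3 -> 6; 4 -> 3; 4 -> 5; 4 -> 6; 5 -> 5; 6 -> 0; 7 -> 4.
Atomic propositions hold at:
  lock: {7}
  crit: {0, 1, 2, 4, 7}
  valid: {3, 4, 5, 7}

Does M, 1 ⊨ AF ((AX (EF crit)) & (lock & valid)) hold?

EF crit: least fixpoint, start Z0 = {0, 1, 2, 4, 7}, add states with some successor in Z. Z1 = {0, 1, 2, 4, 6, 7}; Z2 = {0, 1, 2, 3, 4, 6, 7}; fixed.
Sat(EF crit) = {0, 1, 2, 3, 4, 6, 7}
Sat(AX (EF crit)) = {s : every successor in {0, 1, 2, 3, 4, 6, 7}} = {0, 1, 3, 6, 7}
Sat(lock & valid) = {7}
Sat((AX (EF crit)) & (lock & valid)) = {7}
AF ((AX (EF crit)) & (lock & valid)): least fixpoint, start Z0 = {7}, add states with every successor in Z. Z1 = {1, 7}; fixed.
Sat(AF ((AX (EF crit)) & (lock & valid))) = {1, 7}
1 ∈ Sat(AF ((AX (EF crit)) & (lock & valid))) = {1, 7}, so the formula holds at 1.

Yes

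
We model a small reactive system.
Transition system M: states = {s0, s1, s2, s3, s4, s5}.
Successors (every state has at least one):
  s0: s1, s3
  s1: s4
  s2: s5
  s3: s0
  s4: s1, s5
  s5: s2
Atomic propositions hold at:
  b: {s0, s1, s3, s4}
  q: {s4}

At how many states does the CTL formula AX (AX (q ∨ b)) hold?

2

Sat(q ∨ b) = {s0, s1, s3, s4}
Sat(AX (q ∨ b)) = {s : every successor in {s0, s1, s3, s4}} = {s0, s1, s3}
Sat(AX (AX (q ∨ b))) = {s : every successor in {s0, s1, s3}} = {s0, s3}
|Sat(AX (AX (q ∨ b)))| = |{s0, s3}| = 2.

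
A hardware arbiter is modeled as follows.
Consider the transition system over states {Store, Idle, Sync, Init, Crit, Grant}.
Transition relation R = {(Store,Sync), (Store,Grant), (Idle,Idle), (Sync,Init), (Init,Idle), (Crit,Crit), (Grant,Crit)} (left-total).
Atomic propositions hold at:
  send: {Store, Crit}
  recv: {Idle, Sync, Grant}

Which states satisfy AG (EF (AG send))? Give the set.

AG send: greatest fixpoint, start Z0 = {Store, Crit}, keep only states in Sat with every successor in Z. Z1 = {Crit}; fixed.
Sat(AG send) = {Crit}
EF (AG send): least fixpoint, start Z0 = {Crit}, add states with some successor in Z. Z1 = {Crit, Grant}; Z2 = {Store, Crit, Grant}; fixed.
Sat(EF (AG send)) = {Store, Crit, Grant}
AG (EF (AG send)): greatest fixpoint, start Z0 = {Store, Crit, Grant}, keep only states in Sat with every successor in Z. Z1 = {Crit, Grant}; fixed.
Sat(AG (EF (AG send))) = {Crit, Grant}

{Crit, Grant}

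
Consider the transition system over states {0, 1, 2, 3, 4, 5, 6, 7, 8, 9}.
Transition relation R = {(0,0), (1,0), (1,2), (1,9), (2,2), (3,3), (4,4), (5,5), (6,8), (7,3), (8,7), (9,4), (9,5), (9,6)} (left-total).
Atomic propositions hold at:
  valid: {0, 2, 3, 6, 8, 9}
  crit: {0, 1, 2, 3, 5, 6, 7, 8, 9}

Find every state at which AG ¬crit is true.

{4}

Sat(¬crit) = {4}
AG ¬crit: greatest fixpoint, start Z0 = {4}, keep only states in Sat with every successor in Z. Already a fixed point.
Sat(AG ¬crit) = {4}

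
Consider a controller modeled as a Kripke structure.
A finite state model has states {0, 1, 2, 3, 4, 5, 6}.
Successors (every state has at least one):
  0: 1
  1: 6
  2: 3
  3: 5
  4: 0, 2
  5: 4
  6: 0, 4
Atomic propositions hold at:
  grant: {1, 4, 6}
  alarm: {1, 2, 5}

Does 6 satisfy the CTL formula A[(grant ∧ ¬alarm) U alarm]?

No

Sat(¬alarm) = {0, 3, 4, 6}
Sat(grant ∧ ¬alarm) = {4, 6}
A[(grant ∧ ¬alarm) U alarm]: least fixpoint, start Z0 = Sat(alarm) = {1, 2, 5}, add states in Sat(grant ∧ ¬alarm) with every successor in Z. Already a fixed point.
Sat(A[(grant ∧ ¬alarm) U alarm]) = {1, 2, 5}
6 ∉ Sat(A[(grant ∧ ¬alarm) U alarm]) = {1, 2, 5}, so the formula does not hold at 6.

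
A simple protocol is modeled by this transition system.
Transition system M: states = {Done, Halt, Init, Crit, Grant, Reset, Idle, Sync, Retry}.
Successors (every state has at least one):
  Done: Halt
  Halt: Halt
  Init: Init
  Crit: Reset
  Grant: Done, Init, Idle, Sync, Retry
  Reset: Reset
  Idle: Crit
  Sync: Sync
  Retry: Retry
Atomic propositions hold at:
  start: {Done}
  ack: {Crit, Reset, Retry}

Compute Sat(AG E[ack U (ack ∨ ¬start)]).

{Halt, Init, Crit, Reset, Idle, Sync, Retry}

Sat(¬start) = {Halt, Init, Crit, Grant, Reset, Idle, Sync, Retry}
Sat(ack ∨ ¬start) = {Halt, Init, Crit, Grant, Reset, Idle, Sync, Retry}
E[ack U (ack ∨ ¬start)]: least fixpoint, start Z0 = Sat((ack ∨ ¬start)) = {Halt, Init, Crit, Grant, Reset, Idle, Sync, Retry}, add states in Sat(ack) with some successor in Z. Already a fixed point.
Sat(E[ack U (ack ∨ ¬start)]) = {Halt, Init, Crit, Grant, Reset, Idle, Sync, Retry}
AG E[ack U (ack ∨ ¬start)]: greatest fixpoint, start Z0 = {Halt, Init, Crit, Grant, Reset, Idle, Sync, Retry}, keep only states in Sat with every successor in Z. Z1 = {Halt, Init, Crit, Reset, Idle, Sync, Retry}; fixed.
Sat(AG E[ack U (ack ∨ ¬start)]) = {Halt, Init, Crit, Reset, Idle, Sync, Retry}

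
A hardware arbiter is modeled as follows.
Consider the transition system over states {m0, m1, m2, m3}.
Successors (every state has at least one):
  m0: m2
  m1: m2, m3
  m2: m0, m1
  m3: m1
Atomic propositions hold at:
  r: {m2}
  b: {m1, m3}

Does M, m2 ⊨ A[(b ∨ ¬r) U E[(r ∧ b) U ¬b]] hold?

Sat(¬r) = {m0, m1, m3}
Sat(b ∨ ¬r) = {m0, m1, m3}
Sat(r ∧ b) = ∅
Sat(¬b) = {m0, m2}
E[(r ∧ b) U ¬b]: least fixpoint, start Z0 = Sat(¬b) = {m0, m2}, add states in Sat(r ∧ b) with some successor in Z. Already a fixed point.
Sat(E[(r ∧ b) U ¬b]) = {m0, m2}
A[(b ∨ ¬r) U E[(r ∧ b) U ¬b]]: least fixpoint, start Z0 = Sat(E[(r ∧ b) U ¬b]) = {m0, m2}, add states in Sat(b ∨ ¬r) with every successor in Z. Already a fixed point.
Sat(A[(b ∨ ¬r) U E[(r ∧ b) U ¬b]]) = {m0, m2}
m2 ∈ Sat(A[(b ∨ ¬r) U E[(r ∧ b) U ¬b]]) = {m0, m2}, so the formula holds at m2.

Yes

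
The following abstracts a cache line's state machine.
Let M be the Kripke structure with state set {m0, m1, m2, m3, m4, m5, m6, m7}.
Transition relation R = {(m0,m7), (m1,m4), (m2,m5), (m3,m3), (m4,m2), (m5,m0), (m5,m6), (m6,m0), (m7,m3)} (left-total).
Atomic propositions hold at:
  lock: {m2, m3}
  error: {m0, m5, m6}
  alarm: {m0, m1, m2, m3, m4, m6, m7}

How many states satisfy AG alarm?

4

AG alarm: greatest fixpoint, start Z0 = {m0, m1, m2, m3, m4, m6, m7}, keep only states in Sat with every successor in Z. Z1 = {m0, m1, m3, m4, m6, m7}; Z2 = {m0, m1, m3, m6, m7}; Z3 = {m0, m3, m6, m7}; fixed.
Sat(AG alarm) = {m0, m3, m6, m7}
|Sat(AG alarm)| = |{m0, m3, m6, m7}| = 4.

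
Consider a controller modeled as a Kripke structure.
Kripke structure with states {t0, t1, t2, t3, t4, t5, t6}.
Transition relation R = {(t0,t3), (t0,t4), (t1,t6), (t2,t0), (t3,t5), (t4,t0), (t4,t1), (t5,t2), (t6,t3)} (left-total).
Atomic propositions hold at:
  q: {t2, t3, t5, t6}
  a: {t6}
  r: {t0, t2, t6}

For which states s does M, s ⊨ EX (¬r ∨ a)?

{t0, t1, t3, t4, t6}

Sat(¬r) = {t1, t3, t4, t5}
Sat(¬r ∨ a) = {t1, t3, t4, t5, t6}
Sat(EX (¬r ∨ a)) = {s : some successor in {t1, t3, t4, t5, t6}} = {t0, t1, t3, t4, t6}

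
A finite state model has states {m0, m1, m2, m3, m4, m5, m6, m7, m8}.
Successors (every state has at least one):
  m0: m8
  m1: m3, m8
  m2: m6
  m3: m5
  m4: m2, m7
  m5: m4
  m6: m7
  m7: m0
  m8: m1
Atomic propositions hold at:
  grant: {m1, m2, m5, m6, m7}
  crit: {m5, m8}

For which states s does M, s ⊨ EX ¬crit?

Sat(¬crit) = {m0, m1, m2, m3, m4, m6, m7}
Sat(EX ¬crit) = {s : some successor in {m0, m1, m2, m3, m4, m6, m7}} = {m1, m2, m4, m5, m6, m7, m8}

{m1, m2, m4, m5, m6, m7, m8}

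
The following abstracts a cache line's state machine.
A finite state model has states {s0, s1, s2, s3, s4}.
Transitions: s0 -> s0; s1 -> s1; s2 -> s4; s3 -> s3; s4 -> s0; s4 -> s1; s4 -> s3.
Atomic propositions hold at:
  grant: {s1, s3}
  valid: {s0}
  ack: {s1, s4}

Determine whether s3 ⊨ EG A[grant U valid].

A[grant U valid]: least fixpoint, start Z0 = Sat(valid) = {s0}, add states in Sat(grant) with every successor in Z. Already a fixed point.
Sat(A[grant U valid]) = {s0}
EG A[grant U valid]: greatest fixpoint, start Z0 = {s0}, keep only states in Sat with some successor in Z. Already a fixed point.
Sat(EG A[grant U valid]) = {s0}
s3 ∉ Sat(EG A[grant U valid]) = {s0}, so the formula does not hold at s3.

No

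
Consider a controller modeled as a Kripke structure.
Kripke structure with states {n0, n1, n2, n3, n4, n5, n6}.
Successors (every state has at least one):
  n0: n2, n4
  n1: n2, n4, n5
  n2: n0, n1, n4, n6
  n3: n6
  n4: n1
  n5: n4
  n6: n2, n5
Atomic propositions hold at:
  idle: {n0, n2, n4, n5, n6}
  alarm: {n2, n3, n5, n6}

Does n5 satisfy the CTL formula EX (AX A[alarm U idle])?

No

A[alarm U idle]: least fixpoint, start Z0 = Sat(idle) = {n0, n2, n4, n5, n6}, add states in Sat(alarm) with every successor in Z. Z1 = {n0, n2, n3, n4, n5, n6}; fixed.
Sat(A[alarm U idle]) = {n0, n2, n3, n4, n5, n6}
Sat(AX A[alarm U idle]) = {s : every successor in {n0, n2, n3, n4, n5, n6}} = {n0, n1, n3, n5, n6}
Sat(EX (AX A[alarm U idle])) = {s : some successor in {n0, n1, n3, n5, n6}} = {n1, n2, n3, n4, n6}
n5 ∉ Sat(EX (AX A[alarm U idle])) = {n1, n2, n3, n4, n6}, so the formula does not hold at n5.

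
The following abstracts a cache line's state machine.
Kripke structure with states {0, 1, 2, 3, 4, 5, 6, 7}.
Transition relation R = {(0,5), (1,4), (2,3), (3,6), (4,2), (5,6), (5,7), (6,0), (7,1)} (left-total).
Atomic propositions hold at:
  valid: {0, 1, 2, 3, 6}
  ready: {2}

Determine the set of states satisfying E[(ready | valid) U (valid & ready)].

{2}

Sat(ready | valid) = {0, 1, 2, 3, 6}
Sat(valid & ready) = {2}
E[(ready | valid) U (valid & ready)]: least fixpoint, start Z0 = Sat((valid & ready)) = {2}, add states in Sat(ready | valid) with some successor in Z. Already a fixed point.
Sat(E[(ready | valid) U (valid & ready)]) = {2}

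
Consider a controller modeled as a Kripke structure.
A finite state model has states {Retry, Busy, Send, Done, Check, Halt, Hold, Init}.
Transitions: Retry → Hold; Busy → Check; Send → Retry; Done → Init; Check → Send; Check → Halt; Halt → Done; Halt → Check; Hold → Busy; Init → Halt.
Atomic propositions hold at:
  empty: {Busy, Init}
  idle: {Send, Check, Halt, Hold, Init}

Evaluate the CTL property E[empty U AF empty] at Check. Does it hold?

AF empty: least fixpoint, start Z0 = {Busy, Init}, add states with every successor in Z. Z1 = {Busy, Done, Hold, Init}; Z2 = {Retry, Busy, Done, Hold, Init}; Z3 = {Retry, Busy, Send, Done, Hold, Init}; fixed.
Sat(AF empty) = {Retry, Busy, Send, Done, Hold, Init}
E[empty U AF empty]: least fixpoint, start Z0 = Sat(AF empty) = {Retry, Busy, Send, Done, Hold, Init}, add states in Sat(empty) with some successor in Z. Already a fixed point.
Sat(E[empty U AF empty]) = {Retry, Busy, Send, Done, Hold, Init}
Check ∉ Sat(E[empty U AF empty]) = {Retry, Busy, Send, Done, Hold, Init}, so the formula does not hold at Check.

No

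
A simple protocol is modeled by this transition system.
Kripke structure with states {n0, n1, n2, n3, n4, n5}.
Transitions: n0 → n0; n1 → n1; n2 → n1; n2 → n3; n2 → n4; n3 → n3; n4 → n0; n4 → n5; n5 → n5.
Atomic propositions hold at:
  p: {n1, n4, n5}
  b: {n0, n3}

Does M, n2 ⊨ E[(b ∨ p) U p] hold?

Sat(b ∨ p) = {n0, n1, n3, n4, n5}
E[(b ∨ p) U p]: least fixpoint, start Z0 = Sat(p) = {n1, n4, n5}, add states in Sat(b ∨ p) with some successor in Z. Already a fixed point.
Sat(E[(b ∨ p) U p]) = {n1, n4, n5}
n2 ∉ Sat(E[(b ∨ p) U p]) = {n1, n4, n5}, so the formula does not hold at n2.

No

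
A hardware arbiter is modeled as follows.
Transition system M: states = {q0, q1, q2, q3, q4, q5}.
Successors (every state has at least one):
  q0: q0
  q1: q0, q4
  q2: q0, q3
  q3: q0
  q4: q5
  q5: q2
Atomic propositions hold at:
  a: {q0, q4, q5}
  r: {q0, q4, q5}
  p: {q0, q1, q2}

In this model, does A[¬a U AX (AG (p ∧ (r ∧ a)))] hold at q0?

Sat(¬a) = {q1, q2, q3}
Sat(r ∧ a) = {q0, q4, q5}
Sat(p ∧ (r ∧ a)) = {q0}
AG (p ∧ (r ∧ a)): greatest fixpoint, start Z0 = {q0}, keep only states in Sat with every successor in Z. Already a fixed point.
Sat(AG (p ∧ (r ∧ a))) = {q0}
Sat(AX (AG (p ∧ (r ∧ a)))) = {s : every successor in {q0}} = {q0, q3}
A[¬a U AX (AG (p ∧ (r ∧ a)))]: least fixpoint, start Z0 = Sat(AX (AG (p ∧ (r ∧ a)))) = {q0, q3}, add states in Sat(¬a) with every successor in Z. Z1 = {q0, q2, q3}; fixed.
Sat(A[¬a U AX (AG (p ∧ (r ∧ a)))]) = {q0, q2, q3}
q0 ∈ Sat(A[¬a U AX (AG (p ∧ (r ∧ a)))]) = {q0, q2, q3}, so the formula holds at q0.

Yes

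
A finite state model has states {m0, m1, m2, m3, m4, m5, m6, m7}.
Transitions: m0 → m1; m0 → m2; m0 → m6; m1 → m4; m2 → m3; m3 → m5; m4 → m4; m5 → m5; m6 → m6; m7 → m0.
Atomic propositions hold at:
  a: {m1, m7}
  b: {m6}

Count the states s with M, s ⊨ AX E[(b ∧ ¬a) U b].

Sat(¬a) = {m0, m2, m3, m4, m5, m6}
Sat(b ∧ ¬a) = {m6}
E[(b ∧ ¬a) U b]: least fixpoint, start Z0 = Sat(b) = {m6}, add states in Sat(b ∧ ¬a) with some successor in Z. Already a fixed point.
Sat(E[(b ∧ ¬a) U b]) = {m6}
Sat(AX E[(b ∧ ¬a) U b]) = {s : every successor in {m6}} = {m6}
|Sat(AX E[(b ∧ ¬a) U b])| = |{m6}| = 1.

1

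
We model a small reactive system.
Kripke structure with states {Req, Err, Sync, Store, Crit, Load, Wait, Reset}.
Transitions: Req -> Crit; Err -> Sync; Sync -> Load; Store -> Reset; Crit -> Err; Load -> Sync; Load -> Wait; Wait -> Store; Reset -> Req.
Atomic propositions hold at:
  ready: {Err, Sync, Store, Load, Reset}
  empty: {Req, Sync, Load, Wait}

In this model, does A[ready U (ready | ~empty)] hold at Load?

Yes

Sat(~empty) = {Err, Store, Crit, Reset}
Sat(ready | ~empty) = {Err, Sync, Store, Crit, Load, Reset}
A[ready U (ready | ~empty)]: least fixpoint, start Z0 = Sat((ready | ~empty)) = {Err, Sync, Store, Crit, Load, Reset}, add states in Sat(ready) with every successor in Z. Already a fixed point.
Sat(A[ready U (ready | ~empty)]) = {Err, Sync, Store, Crit, Load, Reset}
Load ∈ Sat(A[ready U (ready | ~empty)]) = {Err, Sync, Store, Crit, Load, Reset}, so the formula holds at Load.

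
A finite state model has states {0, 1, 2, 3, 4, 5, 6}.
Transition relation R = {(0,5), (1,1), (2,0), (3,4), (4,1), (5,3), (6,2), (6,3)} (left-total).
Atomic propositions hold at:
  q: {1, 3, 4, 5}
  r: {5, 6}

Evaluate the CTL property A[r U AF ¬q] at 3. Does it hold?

No

Sat(¬q) = {0, 2, 6}
AF ¬q: least fixpoint, start Z0 = {0, 2, 6}, add states with every successor in Z. Already a fixed point.
Sat(AF ¬q) = {0, 2, 6}
A[r U AF ¬q]: least fixpoint, start Z0 = Sat(AF ¬q) = {0, 2, 6}, add states in Sat(r) with every successor in Z. Already a fixed point.
Sat(A[r U AF ¬q]) = {0, 2, 6}
3 ∉ Sat(A[r U AF ¬q]) = {0, 2, 6}, so the formula does not hold at 3.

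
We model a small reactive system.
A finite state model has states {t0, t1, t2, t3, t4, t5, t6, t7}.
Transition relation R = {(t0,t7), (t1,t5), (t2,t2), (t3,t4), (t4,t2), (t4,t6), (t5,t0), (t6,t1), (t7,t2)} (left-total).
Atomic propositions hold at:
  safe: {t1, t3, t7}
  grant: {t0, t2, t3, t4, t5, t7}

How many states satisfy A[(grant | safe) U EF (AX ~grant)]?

3

Sat(grant | safe) = {t0, t1, t2, t3, t4, t5, t7}
Sat(~grant) = {t1, t6}
Sat(AX ~grant) = {s : every successor in {t1, t6}} = {t6}
EF (AX ~grant): least fixpoint, start Z0 = {t6}, add states with some successor in Z. Z1 = {t4, t6}; Z2 = {t3, t4, t6}; fixed.
Sat(EF (AX ~grant)) = {t3, t4, t6}
A[(grant | safe) U EF (AX ~grant)]: least fixpoint, start Z0 = Sat(EF (AX ~grant)) = {t3, t4, t6}, add states in Sat(grant | safe) with every successor in Z. Already a fixed point.
Sat(A[(grant | safe) U EF (AX ~grant)]) = {t3, t4, t6}
|Sat(A[(grant | safe) U EF (AX ~grant)])| = |{t3, t4, t6}| = 3.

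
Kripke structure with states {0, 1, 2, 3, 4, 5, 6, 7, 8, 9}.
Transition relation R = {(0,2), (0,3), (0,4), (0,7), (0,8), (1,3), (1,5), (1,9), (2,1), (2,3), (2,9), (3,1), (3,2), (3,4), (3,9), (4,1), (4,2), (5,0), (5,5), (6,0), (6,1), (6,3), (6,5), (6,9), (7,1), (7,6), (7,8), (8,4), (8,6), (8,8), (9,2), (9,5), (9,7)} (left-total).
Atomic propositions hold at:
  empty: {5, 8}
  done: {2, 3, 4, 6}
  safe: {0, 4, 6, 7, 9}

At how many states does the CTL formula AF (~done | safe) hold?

Sat(~done) = {0, 1, 5, 7, 8, 9}
Sat(~done | safe) = {0, 1, 4, 5, 6, 7, 8, 9}
AF (~done | safe): least fixpoint, start Z0 = {0, 1, 4, 5, 6, 7, 8, 9}, add states with every successor in Z. Already a fixed point.
Sat(AF (~done | safe)) = {0, 1, 4, 5, 6, 7, 8, 9}
|Sat(AF (~done | safe))| = |{0, 1, 4, 5, 6, 7, 8, 9}| = 8.

8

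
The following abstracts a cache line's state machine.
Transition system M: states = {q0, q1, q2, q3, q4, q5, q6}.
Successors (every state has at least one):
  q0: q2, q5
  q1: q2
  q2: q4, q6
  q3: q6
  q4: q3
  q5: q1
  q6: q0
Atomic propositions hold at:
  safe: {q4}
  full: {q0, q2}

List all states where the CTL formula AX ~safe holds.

Sat(~safe) = {q0, q1, q2, q3, q5, q6}
Sat(AX ~safe) = {s : every successor in {q0, q1, q2, q3, q5, q6}} = {q0, q1, q3, q4, q5, q6}

{q0, q1, q3, q4, q5, q6}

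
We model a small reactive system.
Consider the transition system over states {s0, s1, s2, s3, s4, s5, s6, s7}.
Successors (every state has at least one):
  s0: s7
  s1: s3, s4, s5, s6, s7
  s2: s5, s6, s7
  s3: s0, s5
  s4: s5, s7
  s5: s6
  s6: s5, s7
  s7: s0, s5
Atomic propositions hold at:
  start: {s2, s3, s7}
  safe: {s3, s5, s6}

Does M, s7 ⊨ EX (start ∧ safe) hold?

Sat(start ∧ safe) = {s3}
Sat(EX (start ∧ safe)) = {s : some successor in {s3}} = {s1}
s7 ∉ Sat(EX (start ∧ safe)) = {s1}, so the formula does not hold at s7.

No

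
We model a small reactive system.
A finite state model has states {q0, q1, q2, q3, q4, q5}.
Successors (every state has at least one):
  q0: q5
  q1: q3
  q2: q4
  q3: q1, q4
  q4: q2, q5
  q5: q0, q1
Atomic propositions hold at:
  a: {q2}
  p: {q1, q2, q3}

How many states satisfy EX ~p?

5

Sat(~p) = {q0, q4, q5}
Sat(EX ~p) = {s : some successor in {q0, q4, q5}} = {q0, q2, q3, q4, q5}
|Sat(EX ~p)| = |{q0, q2, q3, q4, q5}| = 5.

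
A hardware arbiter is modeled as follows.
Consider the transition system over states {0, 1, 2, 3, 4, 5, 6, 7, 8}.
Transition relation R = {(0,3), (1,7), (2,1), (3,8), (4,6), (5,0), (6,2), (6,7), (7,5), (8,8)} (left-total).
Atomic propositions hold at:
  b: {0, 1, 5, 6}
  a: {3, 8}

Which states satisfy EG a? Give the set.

{3, 8}

EG a: greatest fixpoint, start Z0 = {3, 8}, keep only states in Sat with some successor in Z. Already a fixed point.
Sat(EG a) = {3, 8}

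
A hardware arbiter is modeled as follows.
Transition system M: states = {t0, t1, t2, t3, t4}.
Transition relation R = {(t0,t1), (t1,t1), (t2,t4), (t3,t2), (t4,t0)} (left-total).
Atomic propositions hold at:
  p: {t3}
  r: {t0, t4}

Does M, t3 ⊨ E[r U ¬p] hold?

Sat(¬p) = {t0, t1, t2, t4}
E[r U ¬p]: least fixpoint, start Z0 = Sat(¬p) = {t0, t1, t2, t4}, add states in Sat(r) with some successor in Z. Already a fixed point.
Sat(E[r U ¬p]) = {t0, t1, t2, t4}
t3 ∉ Sat(E[r U ¬p]) = {t0, t1, t2, t4}, so the formula does not hold at t3.

No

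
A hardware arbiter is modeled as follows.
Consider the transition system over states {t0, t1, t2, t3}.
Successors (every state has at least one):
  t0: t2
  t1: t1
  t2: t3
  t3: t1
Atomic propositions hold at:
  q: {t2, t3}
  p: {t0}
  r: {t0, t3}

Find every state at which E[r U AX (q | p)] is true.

{t0, t2}

Sat(q | p) = {t0, t2, t3}
Sat(AX (q | p)) = {s : every successor in {t0, t2, t3}} = {t0, t2}
E[r U AX (q | p)]: least fixpoint, start Z0 = Sat(AX (q | p)) = {t0, t2}, add states in Sat(r) with some successor in Z. Already a fixed point.
Sat(E[r U AX (q | p)]) = {t0, t2}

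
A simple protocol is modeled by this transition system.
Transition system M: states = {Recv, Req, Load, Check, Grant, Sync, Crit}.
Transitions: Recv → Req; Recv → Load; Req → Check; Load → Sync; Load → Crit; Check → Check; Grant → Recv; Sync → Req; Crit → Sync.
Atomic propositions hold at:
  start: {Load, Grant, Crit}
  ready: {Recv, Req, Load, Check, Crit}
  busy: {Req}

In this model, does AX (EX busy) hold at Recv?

No

Sat(EX busy) = {s : some successor in {Req}} = {Recv, Sync}
Sat(AX (EX busy)) = {s : every successor in {Recv, Sync}} = {Grant, Crit}
Recv ∉ Sat(AX (EX busy)) = {Grant, Crit}, so the formula does not hold at Recv.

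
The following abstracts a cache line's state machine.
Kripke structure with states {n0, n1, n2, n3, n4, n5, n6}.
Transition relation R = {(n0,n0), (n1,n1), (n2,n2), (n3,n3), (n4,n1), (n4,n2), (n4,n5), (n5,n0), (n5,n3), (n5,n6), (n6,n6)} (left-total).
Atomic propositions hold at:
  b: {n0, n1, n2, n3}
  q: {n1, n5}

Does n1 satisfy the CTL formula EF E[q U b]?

Yes

E[q U b]: least fixpoint, start Z0 = Sat(b) = {n0, n1, n2, n3}, add states in Sat(q) with some successor in Z. Z1 = {n0, n1, n2, n3, n5}; fixed.
Sat(E[q U b]) = {n0, n1, n2, n3, n5}
EF E[q U b]: least fixpoint, start Z0 = {n0, n1, n2, n3, n5}, add states with some successor in Z. Z1 = {n0, n1, n2, n3, n4, n5}; fixed.
Sat(EF E[q U b]) = {n0, n1, n2, n3, n4, n5}
n1 ∈ Sat(EF E[q U b]) = {n0, n1, n2, n3, n4, n5}, so the formula holds at n1.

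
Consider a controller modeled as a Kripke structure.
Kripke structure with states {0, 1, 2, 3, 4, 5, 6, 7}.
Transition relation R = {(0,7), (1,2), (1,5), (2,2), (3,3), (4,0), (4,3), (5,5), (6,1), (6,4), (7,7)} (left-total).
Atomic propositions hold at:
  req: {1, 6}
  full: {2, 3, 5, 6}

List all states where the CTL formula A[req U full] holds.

{1, 2, 3, 5, 6}

A[req U full]: least fixpoint, start Z0 = Sat(full) = {2, 3, 5, 6}, add states in Sat(req) with every successor in Z. Z1 = {1, 2, 3, 5, 6}; fixed.
Sat(A[req U full]) = {1, 2, 3, 5, 6}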